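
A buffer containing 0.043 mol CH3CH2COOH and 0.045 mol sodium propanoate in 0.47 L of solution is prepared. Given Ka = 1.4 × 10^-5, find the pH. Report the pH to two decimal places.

pH = 4.87

pKa = −log(1.4 × 10^-5) = 4.854
Using pH = pKa + log([base]/[acid]) with [base]/[acid] = 0.045/0.043:
pH = 4.854 + (+0.020) = 4.87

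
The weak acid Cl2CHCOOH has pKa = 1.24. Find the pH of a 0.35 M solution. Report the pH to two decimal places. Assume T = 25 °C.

pH = 0.94

Cl2CHCOOH ⇌ Cl2CHCOO- + H+
Ka = 10^(−1.24) = 5.75 × 10^-2
Ka = x²/(0.35 − x) = 5.75 × 10^-2
Here C₀/Ka ≈ 6.09, so the small-x approximation fails. Use the quadratic:
x = (−Ka + √(Ka² + 4·Ka·C₀))/2 = 1.16 × 10^-1 M
pH = −log(1.16 × 10^-1) = 0.94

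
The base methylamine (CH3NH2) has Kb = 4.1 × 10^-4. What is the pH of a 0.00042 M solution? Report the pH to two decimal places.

CH3NH2 + H2O ⇌ CH3NH3+ + OH-
From the ICE table, Kb = [OH-]²/(0.00042 − [OH-]) = 4.1 × 10^-4.
[OH-] is not negligible relative to C₀; solve [OH-]² + 0.00041·[OH-] − 1.72e-07 = 0.
[OH-] = [−0.00041 + √(0.00041² + 6.89e-07)]/2 = 2.58 × 10^-4 M
pOH = 3.59, so pH = 14.00 − pOH = 10.41

pH = 10.41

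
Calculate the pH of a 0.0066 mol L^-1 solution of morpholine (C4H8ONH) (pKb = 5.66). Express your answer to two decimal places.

pH = 10.08

C4H8ONH + H2O ⇌ C4H8ONH2+ + OH-
Kb = 10^(−5.66) = 2.19 × 10^-6
Kb = [OH-]²/(0.0066 − [OH-]) = 2.19 × 10^-6
Neglecting [OH-] in the denominator: [OH-] = √(2.19 × 10^-6 × 0.0066) = 1.20 × 10^-4 M
Check: 1.8% ionized — well under 5%, approximation valid.
pOH = −log(1.20 × 10^-4) = 3.92; pH = 14.00 − 3.92 = 10.08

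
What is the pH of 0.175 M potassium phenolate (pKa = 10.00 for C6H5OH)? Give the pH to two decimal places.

pH = 11.62

C6H5O- is the conjugate base of the weak acid C6H5OH.
Ka = 10^(−10.00) = 1.00 × 10^-10
Kb = Kw/Ka = 1.0×10^-14 / 1.00 × 10^-10 = 1.00 × 10^-4
From the ICE table, Kb = [OH-]²/(0.175 − [OH-]) = 1.00 × 10^-4.
Neglecting [OH-] in the denominator: [OH-] = √(1.00 × 10^-4 × 0.175) = 4.18 × 10^-3 M
Check: 2.4% ionized — well under 5%, approximation valid.
pOH = 2.38, so pH = 14.00 − pOH = 11.62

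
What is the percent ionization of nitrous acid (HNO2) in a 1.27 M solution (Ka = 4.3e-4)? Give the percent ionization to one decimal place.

HNO2 ⇌ NO2- + H+; let x = [H+] at equilibrium.
x ≈ √(Ka·C₀) = √(4.3 × 10^-4 × 1.27) = 2.34 × 10^-2 M
Fraction ionized = 2.34 × 10^-2 / 1.27 = 0.0184 → 1.8%

1.8%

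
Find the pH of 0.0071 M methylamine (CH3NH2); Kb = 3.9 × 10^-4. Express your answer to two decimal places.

CH3NH2 + H2O ⇌ CH3NH3+ + OH-
Kb = [OH-]²/(0.0071 − [OH-]) = 3.9 × 10^-4
Here C₀/Kb ≈ 18.2, so the small-[OH-] approximation fails. Use the quadratic:
[OH-] = (−Kb + √(Kb² + 4·Kb·C₀))/2 = 1.48 × 10^-3 M
pOH = −log(1.48 × 10^-3) = 2.83; pH = 14.00 − 2.83 = 11.17

pH = 11.17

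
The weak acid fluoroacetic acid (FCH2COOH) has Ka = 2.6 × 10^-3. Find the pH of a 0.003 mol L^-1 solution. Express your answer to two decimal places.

pH = 2.75

FCH2COOH ⇌ FCH2COO- + H+
Let x = [H+] at equilibrium. Ka = x²/(0.003 − x).
x is not negligible relative to C₀; solve x² + 0.0026·x − 7.8e-06 = 0.
x = [−0.0026 + √(0.0026² + 3.12e-05)]/2 = 1.78 × 10^-3 M
pH = −log(1.78 × 10^-3) = 2.75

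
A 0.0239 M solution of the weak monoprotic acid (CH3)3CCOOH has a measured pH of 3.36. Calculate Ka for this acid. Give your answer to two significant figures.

Ka = 8.1 × 10^-6

[H+] = 10^(-3.36) = 4.37 × 10^-4 M
At equilibrium [HA] = 0.0239 − 4.37 × 10^-4 = 2.35 × 10^-2 M
Ka = [H+][A-]/[HA] = (4.37 × 10^-4)² / 2.35 × 10^-2 = 8.1 × 10^-6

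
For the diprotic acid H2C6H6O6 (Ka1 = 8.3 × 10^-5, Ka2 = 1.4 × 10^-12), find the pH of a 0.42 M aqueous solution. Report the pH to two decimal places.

pH = 2.23

Ka1 ≫ Ka2, so treat the first dissociation as the only significant source of H+.
Ka1 = x²/(0.42 − x) = 8.3 × 10^-5
x ≈ √(8.3 × 10^-5 × 0.42) = 5.90 × 10^-3 M
pH = −log(5.90 × 10^-3) = 2.23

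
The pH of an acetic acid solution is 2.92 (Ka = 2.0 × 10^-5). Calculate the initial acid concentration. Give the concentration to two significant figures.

[H+] = 10^(-2.92) = 1.20 × 10^-3 M = x
Ka = x²/(C₀ − x) ⇒ C₀ = x + x²/Ka
C₀ = 1.20 × 10^-3 + (1.20 × 10^-3)²/(2.0 × 10^-5) = 7.32 × 10^-2 M

C₀ = 7.3 × 10^-2 M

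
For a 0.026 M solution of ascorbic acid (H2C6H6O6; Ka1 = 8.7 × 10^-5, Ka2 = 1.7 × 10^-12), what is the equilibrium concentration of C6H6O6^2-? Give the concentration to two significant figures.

First ionization gives [H+] ≈ [HC6H6O6-] = 1.46 × 10^-3 M.
Second step: Ka2 = [H+][C6H6O6^2-]/[HC6H6O6-] ≈ [C6H6O6^2-] (since [H+] ≈ [HC6H6O6-]).
So [C6H6O6^2-] ≈ Ka2.

1.7 × 10^-12 M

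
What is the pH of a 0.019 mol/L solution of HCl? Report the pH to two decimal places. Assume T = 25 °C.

pH = 1.72

HCl is a strong acid and dissociates completely, so [H+] = 0.019 M.
pH = -log(0.019) = 1.72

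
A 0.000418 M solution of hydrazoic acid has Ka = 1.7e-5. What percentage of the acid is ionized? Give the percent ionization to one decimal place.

18.2%

HN3 ⇌ N3- + H+; let x = [H+] at equilibrium.
Solve x² + 1.7e-05x − 7.11e-09 = 0 → x = 7.62 × 10^-5 M
Fraction ionized = 7.62 × 10^-5 / 0.000418 = 0.1823 → 18.2%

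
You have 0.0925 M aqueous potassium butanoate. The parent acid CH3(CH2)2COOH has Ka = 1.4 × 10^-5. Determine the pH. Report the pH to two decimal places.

CH3(CH2)2COO- is the conjugate base of the weak acid CH3(CH2)2COOH.
Kb = Kw/Ka = 1.0×10^-14 / 1.4 × 10^-5 = 7.14 × 10^-10
From the ICE table, Kb = [OH-]²/(0.0925 − [OH-]) = 7.14 × 10^-10.
Since Kb ≪ C₀, [OH-] ≈ √(Kb·C₀) = 8.13 × 10^-6 M.
Check: 0.0088% ionized — well under 5%, approximation valid.
pOH = 5.09, so pH = 14.00 − pOH = 8.91

pH = 8.91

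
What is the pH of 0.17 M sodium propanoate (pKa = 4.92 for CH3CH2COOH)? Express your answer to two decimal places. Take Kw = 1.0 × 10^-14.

pH = 9.08

CH3CH2COO- is the conjugate base of the weak acid CH3CH2COOH.
Ka = 10^(−4.92) = 1.20 × 10^-5
Kb = Kw/Ka = 1.0×10^-14 / 1.20 × 10^-5 = 8.33 × 10^-10
Kb = [OH-]²/(0.17 − [OH-]) = 8.33 × 10^-10
Neglecting [OH-] in the denominator: [OH-] = √(8.33 × 10^-10 × 0.17) = 1.19 × 10^-5 M
Check: 0.007% ionized — well under 5%, approximation valid.
pOH = −log(1.19 × 10^-5) = 4.92; pH = 14.00 − 4.92 = 9.08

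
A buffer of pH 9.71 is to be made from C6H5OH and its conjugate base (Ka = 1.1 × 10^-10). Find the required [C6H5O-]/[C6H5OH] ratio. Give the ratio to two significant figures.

ratio = 0.56

pKa = -log(1.1 × 10^-10) = 9.959
pH = pKa + log(r) ⇒ log(r) = 9.71 − 9.959 = -0.249
r = [C6H5O-]/[C6H5OH] = 10^(-0.249) = 0.564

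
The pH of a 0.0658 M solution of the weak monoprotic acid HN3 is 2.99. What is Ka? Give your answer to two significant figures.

Ka = 1.6 × 10^-5

[H+] = 10^(-2.99) = 1.02 × 10^-3 M
At equilibrium [HA] = 0.0658 − 1.02 × 10^-3 = 6.48 × 10^-2 M
Ka = [H+][A-]/[HA] = (1.02 × 10^-3)² / 6.48 × 10^-2 = 1.6 × 10^-5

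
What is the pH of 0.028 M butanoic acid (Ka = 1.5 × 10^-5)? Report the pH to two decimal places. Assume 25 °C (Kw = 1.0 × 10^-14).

pH = 3.19

CH3(CH2)2COOH ⇌ CH3(CH2)2COO- + H+
Ka = [H+]²/(0.028 − [H+]) = 1.5 × 10^-5
Since Ka ≪ C₀, [H+] ≈ √(Ka·C₀) = 6.48 × 10^-4 M.
pH = −log[H+] = −log(6.48 × 10^-4) = 3.19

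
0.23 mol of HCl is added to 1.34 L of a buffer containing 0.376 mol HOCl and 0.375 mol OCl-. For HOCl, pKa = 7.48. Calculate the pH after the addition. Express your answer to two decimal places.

pH = 6.86

After neutralization: n(HOCl) = 0.606 mol, n(OCl-) = 0.145 mol.
Henderson–Hasselbalch with mole ratio 0.145/0.606: pH = 7.48 + (-0.621)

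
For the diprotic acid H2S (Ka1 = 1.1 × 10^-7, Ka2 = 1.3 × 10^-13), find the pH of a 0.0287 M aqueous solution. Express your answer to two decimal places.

pH = 4.25

Since Ka1 ≫ Ka2, the first ionization dominates [H+].
Ka1 = x²/(0.0287 − x) = 1.1 × 10^-7
x ≈ √(1.1 × 10^-7 × 0.0287) = 5.62 × 10^-5 M
pH = −log(5.62 × 10^-5) = 4.25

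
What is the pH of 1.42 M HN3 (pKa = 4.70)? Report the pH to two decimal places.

HN3 ⇌ N3- + H+
Ka = 10^(−4.70) = 2.00 × 10^-5
Let x = [H+] at equilibrium. Ka = x²/(1.42 − x).
Assume x ≪ 1.42: x ≈ √(2.00 × 10^-5 × 1.42) = 5.33 × 10^-3 M
(x/C₀ = 0.38% < 5%, so the approximation holds.)
pH = −log[H+] = −log(5.33 × 10^-3) = 2.27

pH = 2.27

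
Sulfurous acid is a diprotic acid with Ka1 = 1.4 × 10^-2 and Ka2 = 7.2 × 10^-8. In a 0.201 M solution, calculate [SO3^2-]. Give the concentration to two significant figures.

7.2 × 10^-8 M

First ionization gives [H+] ≈ [HSO3-] = 4.65 × 10^-2 M.
Second step: Ka2 = [H+][SO3^2-]/[HSO3-] ≈ [SO3^2-] (since [H+] ≈ [HSO3-]).
So [SO3^2-] ≈ Ka2.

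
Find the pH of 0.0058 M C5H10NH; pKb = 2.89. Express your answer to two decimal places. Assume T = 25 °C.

C5H10NH + H2O ⇌ C5H10NH2+ + OH-
Kb = 10^(−2.89) = 1.29 × 10^-3
Kb = x²/(0.0058 − x) = 1.29 × 10^-3
Here C₀/Kb ≈ 4.5, so the small-x approximation fails. Use the quadratic:
x = [−0.00129 + √(0.00129² + 2.99e-05)]/2 = 2.17 × 10^-3 M
pOH = 2.66, so pH = 14.00 − pOH = 11.34

pH = 11.34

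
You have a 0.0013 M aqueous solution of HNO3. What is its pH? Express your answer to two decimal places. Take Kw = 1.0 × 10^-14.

HNO3 is a strong acid and dissociates completely, so [H+] = 0.0013 M.
pH = -log(0.0013) = 2.89

pH = 2.89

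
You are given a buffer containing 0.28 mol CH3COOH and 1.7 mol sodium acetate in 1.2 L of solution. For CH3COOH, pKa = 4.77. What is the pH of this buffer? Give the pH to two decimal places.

pH = 5.55

pH = pKa + log([A⁻]/[HA]) = 4.77 + log(1.7/0.28)
pH = 4.77 + (+0.783) = 5.55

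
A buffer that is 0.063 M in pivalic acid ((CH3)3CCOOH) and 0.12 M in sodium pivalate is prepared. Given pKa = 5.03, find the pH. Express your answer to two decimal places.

pH = 5.31

Henderson–Hasselbalch: pH = pKa + log([(CH3)3CCOO-]/[(CH3)3CCOOH]) = 5.03 + log(0.12/0.063)
pH = 5.03 + (+0.280) = 5.31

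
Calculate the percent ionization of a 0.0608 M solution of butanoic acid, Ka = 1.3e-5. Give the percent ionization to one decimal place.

CH3(CH2)2COOH ⇌ CH3(CH2)2COO- + H+; let x = [H+] at equilibrium.
x ≈ √(Ka·C₀) = √(1.3 × 10^-5 × 0.0608) = 8.89 × 10^-4 M
% ionization = x/C₀ × 100% = 8.89 × 10^-4/0.0608 × 100% = 1.5%

1.5%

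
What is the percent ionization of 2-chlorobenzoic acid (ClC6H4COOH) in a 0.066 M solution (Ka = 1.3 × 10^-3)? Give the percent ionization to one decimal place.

ClC6H4COOH ⇌ ClC6H4COO- + H+; let x = [H+] at equilibrium.
Solve x² + 0.0013x − 8.58e-05 = 0 → x = 8.64 × 10^-3 M
% ionization = x/C₀ × 100% = 8.64 × 10^-3/0.066 × 100% = 13.1%

13.1%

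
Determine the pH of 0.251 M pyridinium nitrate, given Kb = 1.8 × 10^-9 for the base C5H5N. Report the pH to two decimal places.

pH = 2.93

C5H5NH+ is the conjugate acid of the weak base C5H5N.
Ka = Kw/Kb = 1.0×10^-14 / 1.8 × 10^-9 = 5.56 × 10^-6
Ka = x²/(0.251 − x) = 5.56 × 10^-6
Neglecting x in the denominator: x = √(5.56 × 10^-6 × 0.251) = 1.18 × 10^-3 M
pH = −log[H+] = −log(1.18 × 10^-3) = 2.93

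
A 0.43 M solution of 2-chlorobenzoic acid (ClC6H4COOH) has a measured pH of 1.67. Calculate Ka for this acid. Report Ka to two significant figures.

[H+] = 10^(-1.67) = 2.14 × 10^-2 M
At equilibrium [HA] = 0.43 − 2.14 × 10^-2 = 4.09 × 10^-1 M
Ka = [H+][A-]/[HA] = (2.14 × 10^-2)² / 4.09 × 10^-1 = 1.1 × 10^-3

Ka = 1.1 × 10^-3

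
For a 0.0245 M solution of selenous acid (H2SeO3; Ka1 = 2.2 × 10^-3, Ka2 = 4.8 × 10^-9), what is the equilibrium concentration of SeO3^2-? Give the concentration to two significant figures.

4.8 × 10^-9 M

First ionization gives [H+] ≈ [HSeO3-] = 6.32 × 10^-3 M.
Second step: Ka2 = [H+][SeO3^2-]/[HSeO3-] ≈ [SeO3^2-] (since [H+] ≈ [HSeO3-]).
So [SeO3^2-] ≈ Ka2.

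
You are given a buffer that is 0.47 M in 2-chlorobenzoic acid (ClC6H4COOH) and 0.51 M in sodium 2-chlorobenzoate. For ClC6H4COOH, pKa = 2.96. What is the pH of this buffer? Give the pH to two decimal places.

Henderson–Hasselbalch: pH = pKa + log([ClC6H4COO-]/[ClC6H4COOH]) = 2.96 + log(0.51/0.47)
pH = 2.96 + (+0.035) = 3.00

pH = 3.00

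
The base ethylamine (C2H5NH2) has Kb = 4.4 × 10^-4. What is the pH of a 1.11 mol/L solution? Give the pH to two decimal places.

pH = 12.34

C2H5NH2 + H2O ⇌ C2H5NH3+ + OH-
Let x = [OH-] at equilibrium. Kb = x²/(1.11 − x).
Neglecting x in the denominator: x = √(4.4 × 10^-4 × 1.11) = 2.21 × 10^-2 M
Check: 2% ionized — well under 5%, approximation valid.
pOH = −log(2.21 × 10^-2) = 1.66; pH = 14.00 − 1.66 = 12.34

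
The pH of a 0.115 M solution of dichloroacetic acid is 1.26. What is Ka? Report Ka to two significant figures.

[H+] = 10^(-1.26) = 5.50 × 10^-2 M
At equilibrium [HA] = 0.115 − 5.50 × 10^-2 = 6.00 × 10^-2 M
Ka = [H+][A-]/[HA] = (5.50 × 10^-2)² / 6.00 × 10^-2 = 5.0 × 10^-2

Ka = 5.0 × 10^-2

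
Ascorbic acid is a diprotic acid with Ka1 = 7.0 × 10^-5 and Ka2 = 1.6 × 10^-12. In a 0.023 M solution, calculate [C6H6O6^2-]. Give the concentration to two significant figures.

First ionization gives [H+] ≈ [HC6H6O6-] = 1.23 × 10^-3 M.
Second step: Ka2 = [H+][C6H6O6^2-]/[HC6H6O6-] ≈ [C6H6O6^2-] (since [H+] ≈ [HC6H6O6-]).
So [C6H6O6^2-] ≈ Ka2.

1.6 × 10^-12 M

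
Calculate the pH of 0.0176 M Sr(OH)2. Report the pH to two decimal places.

pH = 12.55

Sr(OH)2 is a strong base (each formula unit releases 2 OH-); [OH-] = 0.0352 M.
pOH = -log(0.0352) = 1.45
pH = 14.00 - 1.45 = 12.55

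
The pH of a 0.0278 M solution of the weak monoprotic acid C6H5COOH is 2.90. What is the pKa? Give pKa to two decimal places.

pKa = 4.22

[H+] = 10^(-2.90) = 1.26 × 10^-3 M
At equilibrium [HA] = 0.0278 − 1.26 × 10^-3 = 2.65 × 10^-2 M
Ka = [H+][A-]/[HA] = (1.26 × 10^-3)² / 2.65 × 10^-2 = 5.99 × 10^-5
pKa = -log(5.99 × 10^-5) = 4.22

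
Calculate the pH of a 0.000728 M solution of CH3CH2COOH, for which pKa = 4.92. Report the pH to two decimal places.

CH3CH2COOH ⇌ CH3CH2COO- + H+
Ka = 10^(−4.92) = 1.20 × 10^-5
Ka = x²/(0.000728 − x) = 1.20 × 10^-5
The 5% rule fails; solving x² + Ka·x − Ka·C₀ = 0 exactly:
x = [−1.2e-05 + √(1.2e-05² + 3.49e-08)]/2 = 8.77 × 10^-5 M
pH = −log[H+] = −log(8.77 × 10^-5) = 4.06

pH = 4.06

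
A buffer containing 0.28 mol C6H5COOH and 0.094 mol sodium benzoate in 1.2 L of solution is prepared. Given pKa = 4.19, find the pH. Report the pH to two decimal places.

pH = pKa + log([A⁻]/[HA]) = 4.19 + log(0.094/0.28)
pH = 4.19 + (-0.474) = 3.72

pH = 3.72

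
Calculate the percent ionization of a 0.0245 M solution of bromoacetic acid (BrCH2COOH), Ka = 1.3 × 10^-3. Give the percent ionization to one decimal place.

20.5%

BrCH2COOH ⇌ BrCH2COO- + H+; let x = [H+] at equilibrium.
Ka = x²/(C₀ − x); solving the quadratic gives x = 5.03 × 10^-3 M.
% ionization = x/C₀ × 100% = 5.03 × 10^-3/0.0245 × 100% = 20.5%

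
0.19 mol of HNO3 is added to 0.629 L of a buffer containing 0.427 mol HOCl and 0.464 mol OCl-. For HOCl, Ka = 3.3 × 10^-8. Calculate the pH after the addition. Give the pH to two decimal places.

Added H+ converts OCl- to HOCl: HOCl → 0.617 mol, OCl- → 0.274 mol.
pKa = −log(3.3 × 10^-8) = 7.481
Henderson–Hasselbalch with mole ratio 0.274/0.617: pH = 7.481 + (-0.353)

pH = 7.13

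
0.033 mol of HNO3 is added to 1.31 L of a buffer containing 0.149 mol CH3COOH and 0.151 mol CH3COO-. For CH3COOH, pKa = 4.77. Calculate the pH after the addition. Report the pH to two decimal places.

pH = 4.58

After neutralization: n(CH3COOH) = 0.182 mol, n(CH3COO-) = 0.118 mol.
Henderson–Hasselbalch with mole ratio 0.118/0.182: pH = 4.77 + (-0.188)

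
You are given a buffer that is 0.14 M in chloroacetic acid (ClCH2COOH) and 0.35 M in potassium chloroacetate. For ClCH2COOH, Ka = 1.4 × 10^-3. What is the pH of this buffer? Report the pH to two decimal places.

pH = 3.25

pKa = −log(1.4 × 10^-3) = 2.854
pH = pKa + log([A⁻]/[HA]) = 2.854 + log(0.35/0.14)
pH = 2.854 + (+0.398) = 3.25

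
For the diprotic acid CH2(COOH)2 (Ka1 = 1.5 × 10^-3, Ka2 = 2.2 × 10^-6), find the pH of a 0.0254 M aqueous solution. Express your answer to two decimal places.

pH = 2.26

Ka1 ≫ Ka2, so treat the first dissociation as the only significant source of H+.
Ka1 = x²/(0.0254 − x) = 1.5 × 10^-3
Solving the quadratic: x = (−Ka1 + √(Ka1² + 4·Ka1·C₀))/2 = 5.47 × 10^-3 M
pH = −log(5.47 × 10^-3) = 2.26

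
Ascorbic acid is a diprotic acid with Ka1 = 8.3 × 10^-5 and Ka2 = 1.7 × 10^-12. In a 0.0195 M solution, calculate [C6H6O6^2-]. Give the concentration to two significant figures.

First ionization gives [H+] ≈ [HC6H6O6-] = 1.23 × 10^-3 M.
Second step: Ka2 = [H+][C6H6O6^2-]/[HC6H6O6-] ≈ [C6H6O6^2-] (since [H+] ≈ [HC6H6O6-]).
So [C6H6O6^2-] ≈ Ka2.

1.7 × 10^-12 M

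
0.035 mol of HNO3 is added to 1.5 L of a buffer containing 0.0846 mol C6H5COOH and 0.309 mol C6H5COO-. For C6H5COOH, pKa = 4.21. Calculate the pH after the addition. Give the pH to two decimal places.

pH = 4.57

After neutralization: n(C6H5COOH) = 0.12 mol, n(C6H5COO-) = 0.274 mol.
pH = pKa + log(n_C6H5COO-/n_C6H5COOH) = 4.21 + log(0.274/0.12) = 4.21 + (+0.359)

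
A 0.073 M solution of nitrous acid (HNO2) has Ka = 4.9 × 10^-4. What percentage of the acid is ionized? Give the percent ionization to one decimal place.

HNO2 ⇌ NO2- + H+; let x = [H+] at equilibrium.
Ka = x²/(C₀ − x); solving the quadratic gives x = 5.74 × 10^-3 M.
% ionization = x/C₀ × 100% = 5.74 × 10^-3/0.073 × 100% = 7.9%

7.9%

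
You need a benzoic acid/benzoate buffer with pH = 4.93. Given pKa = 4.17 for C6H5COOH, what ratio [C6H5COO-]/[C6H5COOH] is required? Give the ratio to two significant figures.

ratio = 5.8

pH = pKa + log(r) ⇒ log(r) = 4.93 − 4.17 = +0.76
r = [C6H5COO-]/[C6H5COOH] = 10^(+0.76) = 5.75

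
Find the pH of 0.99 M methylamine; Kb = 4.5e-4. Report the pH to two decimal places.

pH = 12.32

CH3NH2 + H2O ⇌ CH3NH3+ + OH-
Kb = [OH-]²/(0.99 − [OH-]) = 4.5 × 10^-4
Assume [OH-] ≪ 0.99: [OH-] ≈ √(4.5 × 10^-4 × 0.99) = 2.11 × 10^-2 M
Check: 2.1% ionized — well under 5%, approximation valid.
pOH = 1.68, so pH = 14.00 − pOH = 12.32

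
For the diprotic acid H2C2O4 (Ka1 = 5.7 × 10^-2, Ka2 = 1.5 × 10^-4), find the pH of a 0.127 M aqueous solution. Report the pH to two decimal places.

Since Ka1 ≫ Ka2, the first ionization dominates [H+].
Ka1 = x²/(0.127 − x) = 5.7 × 10^-2
Solving the quadratic: x = (−Ka1 + √(Ka1² + 4·Ka1·C₀))/2 = 6.12 × 10^-2 M
pH = −log(6.12 × 10^-2) = 1.21

pH = 1.21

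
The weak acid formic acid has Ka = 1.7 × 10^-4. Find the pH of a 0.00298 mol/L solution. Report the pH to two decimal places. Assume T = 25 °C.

HCOOH ⇌ HCOO- + H+
Let x = [H+] at equilibrium. Ka = x²/(0.00298 − x).
The 5% rule fails; solving x² + Ka·x − Ka·C₀ = 0 exactly:
x = [−0.00017 + √(0.00017² + 2.03e-06)]/2 = 6.32 × 10^-4 M
pH = −log(6.32 × 10^-4) = 3.20

pH = 3.20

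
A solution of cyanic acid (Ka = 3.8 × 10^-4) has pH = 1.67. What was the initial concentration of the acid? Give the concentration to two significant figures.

[H+] = 10^(-1.67) = 2.14 × 10^-2 M = x
Ka = x²/(C₀ − x) ⇒ C₀ = x + x²/Ka
C₀ = 2.14 × 10^-2 + (2.14 × 10^-2)²/(3.8 × 10^-4) = 1.23 M

C₀ = 1.2 M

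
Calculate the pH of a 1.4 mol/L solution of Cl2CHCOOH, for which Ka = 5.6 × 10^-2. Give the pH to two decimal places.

Cl2CHCOOH ⇌ Cl2CHCOO- + H+
From the ICE table, Ka = x²/(1.4 − x) = 5.6 × 10^-2.
Here C₀/Ka ≈ 25, so the small-x approximation fails. Use the quadratic:
x = [−0.056 + √(0.056² + 0.314)]/2 = 2.53 × 10^-1 M
pH = −log(2.53 × 10^-1) = 0.60

pH = 0.60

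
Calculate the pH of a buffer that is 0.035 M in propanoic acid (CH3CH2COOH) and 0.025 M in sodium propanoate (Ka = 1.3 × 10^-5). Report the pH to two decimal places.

pKa = −log(1.3 × 10^-5) = 4.886
Henderson–Hasselbalch: pH = pKa + log([CH3CH2COO-]/[CH3CH2COOH]) = 4.886 + log(0.025/0.035)
pH = 4.886 + (-0.146) = 4.74

pH = 4.74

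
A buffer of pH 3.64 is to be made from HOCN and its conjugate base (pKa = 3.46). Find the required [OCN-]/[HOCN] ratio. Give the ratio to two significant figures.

pH = pKa + log(r) ⇒ log(r) = 3.64 − 3.46 = +0.18
r = [OCN-]/[HOCN] = 10^(+0.18) = 1.51

ratio = 1.5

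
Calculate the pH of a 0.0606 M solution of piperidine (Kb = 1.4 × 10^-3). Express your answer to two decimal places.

pH = 11.93

C5H10NH + H2O ⇌ C5H10NH2+ + OH-
Kb = x²/(0.0606 − x) = 1.4 × 10^-3
The 5% rule fails; solving x² + Kb·x − Kb·C₀ = 0 exactly:
x = [−0.0014 + √(0.0014² + 0.000339)]/2 = 8.54 × 10^-3 M
pOH = −log(8.54 × 10^-3) = 2.07; pH = 14.00 − 2.07 = 11.93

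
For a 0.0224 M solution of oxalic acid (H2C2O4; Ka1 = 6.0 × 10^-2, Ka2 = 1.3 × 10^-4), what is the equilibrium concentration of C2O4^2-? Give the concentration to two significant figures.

First ionization gives [H+] ≈ [HC2O4-] = 1.74 × 10^-2 M.
Second step: Ka2 = [H+][C2O4^2-]/[HC2O4-] ≈ [C2O4^2-] (since [H+] ≈ [HC2O4-]).
So [C2O4^2-] ≈ Ka2.

1.3 × 10^-4 M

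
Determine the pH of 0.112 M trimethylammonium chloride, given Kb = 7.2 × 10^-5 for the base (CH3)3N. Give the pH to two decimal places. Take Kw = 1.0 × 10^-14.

(CH3)3NH+ is the conjugate acid of the weak base (CH3)3N.
Ka = Kw/Kb = 1.0×10^-14 / 7.2 × 10^-5 = 1.39 × 10^-10
Ka = [H+]²/(0.112 − [H+]) = 1.39 × 10^-10
Assume [H+] ≪ 0.112: [H+] ≈ √(1.39 × 10^-10 × 0.112) = 3.95 × 10^-6 M
([H+]/C₀ = 0.0035% < 5%, so the approximation holds.)
pH = −log[H+] = −log(3.95 × 10^-6) = 5.40

pH = 5.40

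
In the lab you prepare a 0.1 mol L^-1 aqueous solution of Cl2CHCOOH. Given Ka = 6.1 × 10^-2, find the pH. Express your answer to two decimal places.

pH = 1.27

Cl2CHCOOH ⇌ Cl2CHCOO- + H+
From the ICE table, Ka = [H+]²/(0.1 − [H+]) = 6.1 × 10^-2.
Here C₀/Ka ≈ 1.64, so the small-[H+] approximation fails. Use the quadratic:
[H+] = [−0.061 + √(0.061² + 0.0244)]/2 = 5.33 × 10^-2 M
pH = −log[H+] = −log(5.33 × 10^-2) = 1.27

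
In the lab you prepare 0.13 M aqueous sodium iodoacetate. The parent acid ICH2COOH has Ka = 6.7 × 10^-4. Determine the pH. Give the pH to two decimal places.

pH = 8.14

ICH2COO- is the conjugate base of the weak acid ICH2COOH.
Kb = Kw/Ka = 1.0×10^-14 / 6.7 × 10^-4 = 1.49 × 10^-11
Let x = [OH-] at equilibrium. Kb = x²/(0.13 − x).
Assume x ≪ 0.13: x ≈ √(1.49 × 10^-11 × 0.13) = 1.39 × 10^-6 M
Check: 0.0011% ionized — well under 5%, approximation valid.
pOH = −log(1.39 × 10^-6) = 5.86; pH = 14.00 − 5.86 = 8.14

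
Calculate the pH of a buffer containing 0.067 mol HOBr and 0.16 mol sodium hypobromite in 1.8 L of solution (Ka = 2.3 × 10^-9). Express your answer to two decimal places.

pKa = −log(2.3 × 10^-9) = 8.638
Henderson–Hasselbalch: pH = pKa + log([OBr-]/[HOBr]) = 8.638 + log(0.16/0.067)
pH = 8.638 + (+0.378) = 9.02

pH = 9.02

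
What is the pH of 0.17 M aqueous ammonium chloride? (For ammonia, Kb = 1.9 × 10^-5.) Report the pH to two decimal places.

pH = 5.02

NH4+ is the conjugate acid of the weak base NH3.
Ka = Kw/Kb = 1.0×10^-14 / 1.9 × 10^-5 = 5.26 × 10^-10
From the ICE table, Ka = [H+]²/(0.17 − [H+]) = 5.26 × 10^-10.
Assume [H+] ≪ 0.17: [H+] ≈ √(5.26 × 10^-10 × 0.17) = 9.46 × 10^-6 M
pH = −log[H+] = −log(9.46 × 10^-6) = 5.02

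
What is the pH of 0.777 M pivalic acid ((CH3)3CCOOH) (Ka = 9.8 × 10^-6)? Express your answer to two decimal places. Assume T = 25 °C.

(CH3)3CCOOH ⇌ (CH3)3CCOO- + H+
From the ICE table, Ka = [H+]²/(0.777 − [H+]) = 9.8 × 10^-6.
Assume [H+] ≪ 0.777: [H+] ≈ √(9.8 × 10^-6 × 0.777) = 2.76 × 10^-3 M
([H+]/C₀ = 0.36% < 5%, so the approximation holds.)
pH = −log(2.76 × 10^-3) = 2.56

pH = 2.56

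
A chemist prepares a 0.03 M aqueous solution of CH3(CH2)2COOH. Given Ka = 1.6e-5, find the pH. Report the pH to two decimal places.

CH3(CH2)2COOH ⇌ CH3(CH2)2COO- + H+
Ka = [H+]²/(0.03 − [H+]) = 1.6 × 10^-5
Neglecting [H+] in the denominator: [H+] = √(1.6 × 10^-5 × 0.03) = 6.93 × 10^-4 M
pH = −log[H+] = −log(6.93 × 10^-4) = 3.16

pH = 3.16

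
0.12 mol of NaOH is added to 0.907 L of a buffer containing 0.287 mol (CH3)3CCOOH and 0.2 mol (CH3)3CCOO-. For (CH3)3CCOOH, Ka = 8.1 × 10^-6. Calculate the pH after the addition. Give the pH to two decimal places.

After neutralization: n((CH3)3CCOOH) = 0.167 mol, n((CH3)3CCOO-) = 0.32 mol.
pKa = −log(8.1 × 10^-6) = 5.092
Henderson–Hasselbalch with mole ratio 0.32/0.167: pH = 5.092 + (+0.282)

pH = 5.37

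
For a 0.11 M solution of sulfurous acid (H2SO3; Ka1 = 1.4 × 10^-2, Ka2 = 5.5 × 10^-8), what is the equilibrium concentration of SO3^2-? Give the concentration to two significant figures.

5.5 × 10^-8 M

First ionization gives [H+] ≈ [HSO3-] = 3.29 × 10^-2 M.
Second step: Ka2 = [H+][SO3^2-]/[HSO3-] ≈ [SO3^2-] (since [H+] ≈ [HSO3-]).
So [SO3^2-] ≈ Ka2.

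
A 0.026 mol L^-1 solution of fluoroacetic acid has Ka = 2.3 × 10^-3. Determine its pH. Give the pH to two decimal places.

FCH2COOH ⇌ FCH2COO- + H+
Ka = [H+]²/(0.026 − [H+]) = 2.3 × 10^-3
[H+] is not negligible relative to C₀; solve [H+]² + 0.0023·[H+] − 5.98e-05 = 0.
[H+] = [−0.0023 + √(0.0023² + 0.000239)]/2 = 6.67 × 10^-3 M
pH = −log[H+] = −log(6.67 × 10^-3) = 2.18

pH = 2.18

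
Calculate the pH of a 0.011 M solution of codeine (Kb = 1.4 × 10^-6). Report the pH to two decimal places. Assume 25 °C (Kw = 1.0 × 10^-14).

C18H21NO3 + H2O ⇌ C18H22NO3+ + OH-
Kb = [OH-]²/(0.011 − [OH-]) = 1.4 × 10^-6
Since Kb ≪ C₀, [OH-] ≈ √(Kb·C₀) = 1.24 × 10^-4 M.
Check: 1.1% ionized — well under 5%, approximation valid.
pOH = 3.91, so pH = 14.00 − pOH = 10.09

pH = 10.09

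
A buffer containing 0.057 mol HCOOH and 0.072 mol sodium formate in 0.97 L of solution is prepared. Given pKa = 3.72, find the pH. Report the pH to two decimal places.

Henderson–Hasselbalch: pH = pKa + log([HCOO-]/[HCOOH]) = 3.72 + log(0.072/0.057)
pH = 3.72 + (+0.101) = 3.82

pH = 3.82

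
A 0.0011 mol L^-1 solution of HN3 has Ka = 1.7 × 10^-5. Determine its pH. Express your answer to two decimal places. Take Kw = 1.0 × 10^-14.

HN3 ⇌ N3- + H+
Ka = x²/(0.0011 − x) = 1.7 × 10^-5
The 5% rule fails; solving x² + Ka·x − Ka·C₀ = 0 exactly:
x = (−Ka + √(Ka² + 4·Ka·C₀))/2 = 1.29 × 10^-4 M
pH = −log(1.29 × 10^-4) = 3.89

pH = 3.89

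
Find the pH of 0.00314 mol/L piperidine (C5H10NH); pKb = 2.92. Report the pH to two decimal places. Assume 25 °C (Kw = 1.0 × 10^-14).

C5H10NH + H2O ⇌ C5H10NH2+ + OH-
Kb = 10^(−2.92) = 1.20 × 10^-3
From the ICE table, Kb = [OH-]²/(0.00314 − [OH-]) = 1.20 × 10^-3.
The 5% rule fails; solving [OH-]² + Kb·[OH-] − Kb·C₀ = 0 exactly:
[OH-] = [−0.0012 + √(0.0012² + 1.51e-05)]/2 = 1.43 × 10^-3 M
pOH = 2.84, so pH = 14.00 − pOH = 11.16

pH = 11.16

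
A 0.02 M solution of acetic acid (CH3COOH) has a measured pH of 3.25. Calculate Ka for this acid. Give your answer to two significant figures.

[H+] = 10^(-3.25) = 5.62 × 10^-4 M
At equilibrium [HA] = 0.02 − 5.62 × 10^-4 = 1.94 × 10^-2 M
Ka = [H+][A-]/[HA] = (5.62 × 10^-4)² / 1.94 × 10^-2 = 1.6 × 10^-5

Ka = 1.6 × 10^-5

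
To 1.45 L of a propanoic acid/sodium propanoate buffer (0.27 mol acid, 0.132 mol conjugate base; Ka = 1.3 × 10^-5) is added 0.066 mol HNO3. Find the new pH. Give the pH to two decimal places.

After neutralization: n(CH3CH2COOH) = 0.336 mol, n(CH3CH2COO-) = 0.066 mol.
pKa = −log(1.3 × 10^-5) = 4.886
pH = pKa + log(n_CH3CH2COO-/n_CH3CH2COOH) = 4.886 + log(0.066/0.336) = 4.886 + (-0.707)

pH = 4.18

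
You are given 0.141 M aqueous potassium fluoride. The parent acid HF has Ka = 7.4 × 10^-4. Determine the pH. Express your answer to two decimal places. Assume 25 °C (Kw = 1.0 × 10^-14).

pH = 8.14

F- is the conjugate base of the weak acid HF.
Kb = Kw/Ka = 1.0×10^-14 / 7.4 × 10^-4 = 1.35 × 10^-11
From the ICE table, Kb = [OH-]²/(0.141 − [OH-]) = 1.35 × 10^-11.
Since Kb ≪ C₀, [OH-] ≈ √(Kb·C₀) = 1.38 × 10^-6 M.
pOH = −log(1.38 × 10^-6) = 5.86; pH = 14.00 − 5.86 = 8.14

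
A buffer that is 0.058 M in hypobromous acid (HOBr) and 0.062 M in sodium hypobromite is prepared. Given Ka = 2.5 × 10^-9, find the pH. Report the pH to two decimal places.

pH = 8.63

pKa = −log(2.5 × 10^-9) = 8.602
pH = pKa + log([A⁻]/[HA]) = 8.602 + log(0.062/0.058)
pH = 8.602 + (+0.029) = 8.63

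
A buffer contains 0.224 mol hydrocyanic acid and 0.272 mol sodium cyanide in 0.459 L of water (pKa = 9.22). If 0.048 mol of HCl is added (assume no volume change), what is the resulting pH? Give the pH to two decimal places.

pH = 9.14

After neutralization: n(HCN) = 0.272 mol, n(CN-) = 0.224 mol.
pH = pKa + log([A⁻]/[HA]) = 9.22 + log(0.224/0.272) = 9.22 -0.084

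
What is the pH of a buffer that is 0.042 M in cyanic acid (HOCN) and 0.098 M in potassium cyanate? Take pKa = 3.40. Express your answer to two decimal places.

Henderson–Hasselbalch: pH = pKa + log([OCN-]/[HOCN]) = 3.40 + log(0.098/0.042)
pH = 3.40 + (+0.368) = 3.77

pH = 3.77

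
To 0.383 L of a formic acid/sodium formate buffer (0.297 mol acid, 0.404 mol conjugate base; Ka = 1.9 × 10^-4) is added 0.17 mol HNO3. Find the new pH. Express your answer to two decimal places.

pH = 3.42

After neutralization: n(HCOOH) = 0.467 mol, n(HCOO-) = 0.234 mol.
pKa = −log(1.9 × 10^-4) = 3.721
pH = pKa + log([A⁻]/[HA]) = 3.721 + log(0.234/0.467) = 3.721 -0.300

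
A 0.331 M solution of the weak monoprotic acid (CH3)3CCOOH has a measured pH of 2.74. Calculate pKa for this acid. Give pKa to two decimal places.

[H+] = 10^(-2.74) = 1.82 × 10^-3 M
At equilibrium [HA] = 0.331 − 1.82 × 10^-3 = 3.29 × 10^-1 M
Ka = [H+][A-]/[HA] = (1.82 × 10^-3)² / 3.29 × 10^-1 = 1.01 × 10^-5
pKa = -log(1.01 × 10^-5) = 5.00

pKa = 5.00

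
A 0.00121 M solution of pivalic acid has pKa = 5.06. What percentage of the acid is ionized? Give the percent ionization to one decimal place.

8.1%

(CH3)3CCOOH ⇌ (CH3)3CCOO- + H+; let x = [H+] at equilibrium.
Ka = 10^(−5.06) = 8.71 × 10^-6
Solve x² + 8.71e-06x − 1.05e-08 = 0 → x = 9.84 × 10^-5 M
% ionization = x/C₀ × 100% = 9.84 × 10^-5/0.00121 × 100% = 8.1%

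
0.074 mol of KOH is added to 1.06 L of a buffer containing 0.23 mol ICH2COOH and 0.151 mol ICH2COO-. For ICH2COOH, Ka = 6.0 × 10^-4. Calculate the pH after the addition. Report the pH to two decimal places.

After neutralization: n(ICH2COOH) = 0.156 mol, n(ICH2COO-) = 0.225 mol.
pKa = −log(6.0 × 10^-4) = 3.222
pH = pKa + log(n_ICH2COO-/n_ICH2COOH) = 3.222 + log(0.225/0.156) = 3.222 + (+0.159)

pH = 3.38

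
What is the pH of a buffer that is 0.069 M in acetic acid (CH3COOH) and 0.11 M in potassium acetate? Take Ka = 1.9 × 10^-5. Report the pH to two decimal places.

pH = 4.92

pKa = −log(1.9 × 10^-5) = 4.721
Using pH = pKa + log([base]/[acid]) with [base]/[acid] = 0.11/0.069:
pH = 4.721 + (+0.203) = 4.92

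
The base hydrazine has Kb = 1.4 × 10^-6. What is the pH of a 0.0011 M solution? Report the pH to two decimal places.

pH = 9.59

N2H4 + H2O ⇌ N2H5+ + OH-
Kb = [OH-]²/(0.0011 − [OH-]) = 1.4 × 10^-6
Since Kb ≪ C₀, [OH-] ≈ √(Kb·C₀) = 3.92 × 10^-5 M.
Check: 3.6% ionized — well under 5%, approximation valid.
pOH = −log(3.92 × 10^-5) = 4.41; pH = 14.00 − 4.41 = 9.59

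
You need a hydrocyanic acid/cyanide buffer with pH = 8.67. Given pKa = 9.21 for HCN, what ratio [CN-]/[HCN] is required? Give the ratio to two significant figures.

ratio = 0.29

pH = pKa + log(r) ⇒ log(r) = 8.67 − 9.21 = -0.54
r = [CN-]/[HCN] = 10^(-0.54) = 0.288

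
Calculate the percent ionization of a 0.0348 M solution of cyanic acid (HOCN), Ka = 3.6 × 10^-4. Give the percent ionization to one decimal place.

9.7%

HOCN ⇌ OCN- + H+; let x = [H+] at equilibrium.
Solve x² + 0.00036x − 1.25e-05 = 0 → x = 3.36 × 10^-3 M
Fraction ionized = 3.36 × 10^-3 / 0.0348 = 0.0966 → 9.7%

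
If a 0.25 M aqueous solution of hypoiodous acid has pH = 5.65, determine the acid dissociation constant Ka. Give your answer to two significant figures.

[H+] = 10^(-5.65) = 2.24 × 10^-6 M
At equilibrium [HA] = 0.25 − 2.24 × 10^-6 = 2.50 × 10^-1 M
Ka = [H+][A-]/[HA] = (2.24 × 10^-6)² / 2.50 × 10^-1 = 2.0 × 10^-11

Ka = 2.0 × 10^-11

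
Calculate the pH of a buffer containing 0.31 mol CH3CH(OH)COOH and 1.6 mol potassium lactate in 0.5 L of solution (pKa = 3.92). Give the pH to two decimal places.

Using pH = pKa + log([base]/[acid]) with [base]/[acid] = 1.6/0.31:
pH = 3.92 + (+0.713) = 4.63

pH = 4.63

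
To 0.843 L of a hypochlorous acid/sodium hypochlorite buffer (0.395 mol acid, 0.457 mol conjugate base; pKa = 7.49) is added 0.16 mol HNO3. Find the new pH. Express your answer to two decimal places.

After neutralization: n(HOCl) = 0.555 mol, n(OCl-) = 0.297 mol.
Henderson–Hasselbalch with mole ratio 0.297/0.555: pH = 7.49 + (-0.272)

pH = 7.22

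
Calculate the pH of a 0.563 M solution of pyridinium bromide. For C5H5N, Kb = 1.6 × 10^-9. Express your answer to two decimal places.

pH = 2.73

C5H5NH+ is the conjugate acid of the weak base C5H5N.
Ka = Kw/Kb = 1.0×10^-14 / 1.6 × 10^-9 = 6.25 × 10^-6
Ka = [H+]²/(0.563 − [H+]) = 6.25 × 10^-6
Assume [H+] ≪ 0.563: [H+] ≈ √(6.25 × 10^-6 × 0.563) = 1.88 × 10^-3 M
([H+]/C₀ = 0.33% < 5%, so the approximation holds.)
pH = −log(1.88 × 10^-3) = 2.73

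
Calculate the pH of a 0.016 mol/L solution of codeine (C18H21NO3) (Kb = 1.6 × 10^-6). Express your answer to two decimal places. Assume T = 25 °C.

C18H21NO3 + H2O ⇌ C18H22NO3+ + OH-
From the ICE table, Kb = x²/(0.016 − x) = 1.6 × 10^-6.
Neglecting x in the denominator: x = √(1.6 × 10^-6 × 0.016) = 1.60 × 10^-4 M
(x/C₀ = 1% < 5%, so the approximation holds.)
pOH = −log(1.60 × 10^-4) = 3.80; pH = 14.00 − 3.80 = 10.20

pH = 10.20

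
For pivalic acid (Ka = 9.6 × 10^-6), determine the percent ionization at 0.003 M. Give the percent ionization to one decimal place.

(CH3)3CCOOH ⇌ (CH3)3CCOO- + H+; let x = [H+] at equilibrium.
Solve x² + 9.6e-06x − 2.88e-08 = 0 → x = 1.65 × 10^-4 M
Fraction ionized = 1.65 × 10^-4 / 0.003 = 0.0550 → 5.5%

5.5%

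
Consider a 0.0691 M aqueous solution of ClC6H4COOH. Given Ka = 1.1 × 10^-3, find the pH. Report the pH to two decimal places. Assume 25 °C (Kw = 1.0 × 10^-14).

pH = 2.09

ClC6H4COOH ⇌ ClC6H4COO- + H+
From the ICE table, Ka = x²/(0.0691 − x) = 1.1 × 10^-3.
Here C₀/Ka ≈ 62.8, so the small-x approximation fails. Use the quadratic:
x = (−Ka + √(Ka² + 4·Ka·C₀))/2 = 8.19 × 10^-3 M
pH = −log[H+] = −log(8.19 × 10^-3) = 2.09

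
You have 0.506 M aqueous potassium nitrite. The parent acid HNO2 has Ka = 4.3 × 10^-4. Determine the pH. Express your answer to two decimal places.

NO2- is the conjugate base of the weak acid HNO2.
Kb = Kw/Ka = 1.0×10^-14 / 4.3 × 10^-4 = 2.33 × 10^-11
Kb = [OH-]²/(0.506 − [OH-]) = 2.33 × 10^-11
Neglecting [OH-] in the denominator: [OH-] = √(2.33 × 10^-11 × 0.506) = 3.43 × 10^-6 M
([OH-]/C₀ = 0.00068% < 5%, so the approximation holds.)
pOH = 5.46, so pH = 14.00 − pOH = 8.54

pH = 8.54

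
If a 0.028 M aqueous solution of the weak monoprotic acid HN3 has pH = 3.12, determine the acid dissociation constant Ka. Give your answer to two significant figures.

[H+] = 10^(-3.12) = 7.59 × 10^-4 M
At equilibrium [HA] = 0.028 − 7.59 × 10^-4 = 2.72 × 10^-2 M
Ka = [H+][A-]/[HA] = (7.59 × 10^-4)² / 2.72 × 10^-2 = 2.1 × 10^-5

Ka = 2.1 × 10^-5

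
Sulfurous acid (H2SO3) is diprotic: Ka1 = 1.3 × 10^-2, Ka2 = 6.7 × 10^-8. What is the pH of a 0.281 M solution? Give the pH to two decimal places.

pH = 1.27

Ka1 ≫ Ka2, so treat the first dissociation as the only significant source of H+.
Ka1 = x²/(0.281 − x) = 1.3 × 10^-2
Solving the quadratic: x = (−Ka1 + √(Ka1² + 4·Ka1·C₀))/2 = 5.43 × 10^-2 M
pH = −log(5.43 × 10^-2) = 1.27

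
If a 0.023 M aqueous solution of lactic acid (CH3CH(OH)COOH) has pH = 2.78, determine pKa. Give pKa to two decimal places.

pKa = 3.89

[H+] = 10^(-2.78) = 1.66 × 10^-3 M
At equilibrium [HA] = 0.023 − 1.66 × 10^-3 = 2.13 × 10^-2 M
Ka = [H+][A-]/[HA] = (1.66 × 10^-3)² / 2.13 × 10^-2 = 1.29 × 10^-4
pKa = -log(1.29 × 10^-4) = 3.89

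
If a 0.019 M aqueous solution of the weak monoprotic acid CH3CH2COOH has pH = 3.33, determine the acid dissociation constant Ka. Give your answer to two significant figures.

Ka = 1.2 × 10^-5

[H+] = 10^(-3.33) = 4.68 × 10^-4 M
At equilibrium [HA] = 0.019 − 4.68 × 10^-4 = 1.85 × 10^-2 M
Ka = [H+][A-]/[HA] = (4.68 × 10^-4)² / 1.85 × 10^-2 = 1.2 × 10^-5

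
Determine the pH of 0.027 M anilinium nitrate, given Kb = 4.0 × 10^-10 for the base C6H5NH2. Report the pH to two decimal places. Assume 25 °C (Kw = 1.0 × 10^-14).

pH = 3.09

C6H5NH3+ is the conjugate acid of the weak base C6H5NH2.
Ka = Kw/Kb = 1.0×10^-14 / 4.0 × 10^-10 = 2.50 × 10^-5
From the ICE table, Ka = [H+]²/(0.027 − [H+]) = 2.50 × 10^-5.
Assume [H+] ≪ 0.027: [H+] ≈ √(2.50 × 10^-5 × 0.027) = 8.22 × 10^-4 M
([H+]/C₀ = 3% < 5%, so the approximation holds.)
pH = −log[H+] = −log(8.22 × 10^-4) = 3.09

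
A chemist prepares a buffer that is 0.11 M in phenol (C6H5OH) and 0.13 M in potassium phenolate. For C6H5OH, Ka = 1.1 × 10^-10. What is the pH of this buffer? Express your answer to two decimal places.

pKa = −log(1.1 × 10^-10) = 9.959
pH = pKa + log([A⁻]/[HA]) = 9.959 + log(0.13/0.11)
pH = 9.959 + (+0.073) = 10.03

pH = 10.03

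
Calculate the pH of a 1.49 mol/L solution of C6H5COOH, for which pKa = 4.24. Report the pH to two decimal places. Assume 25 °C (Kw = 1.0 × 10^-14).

pH = 2.03

C6H5COOH ⇌ C6H5COO- + H+
Ka = 10^(−4.24) = 5.75 × 10^-5
Let x = [H+] at equilibrium. Ka = x²/(1.49 − x).
Since Ka ≪ C₀, x ≈ √(Ka·C₀) = 9.26 × 10^-3 M.
(x/C₀ = 0.62% < 5%, so the approximation holds.)
pH = −log[H+] = −log(9.26 × 10^-3) = 2.03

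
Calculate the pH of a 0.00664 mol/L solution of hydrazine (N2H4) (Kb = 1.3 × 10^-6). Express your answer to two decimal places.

N2H4 + H2O ⇌ N2H5+ + OH-
Kb = [OH-]²/(0.00664 − [OH-]) = 1.3 × 10^-6
Neglecting [OH-] in the denominator: [OH-] = √(1.3 × 10^-6 × 0.00664) = 9.29 × 10^-5 M
([OH-]/C₀ = 1.4% < 5%, so the approximation holds.)
pOH = −log(9.29 × 10^-5) = 4.03; pH = 14.00 − 4.03 = 9.97

pH = 9.97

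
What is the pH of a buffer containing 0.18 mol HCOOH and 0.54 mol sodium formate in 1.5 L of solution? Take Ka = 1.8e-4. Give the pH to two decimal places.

pKa = −log(1.8 × 10^-4) = 3.745
pH = pKa + log([A⁻]/[HA]) = 3.745 + log(0.54/0.18)
pH = 3.745 + (+0.477) = 4.22

pH = 4.22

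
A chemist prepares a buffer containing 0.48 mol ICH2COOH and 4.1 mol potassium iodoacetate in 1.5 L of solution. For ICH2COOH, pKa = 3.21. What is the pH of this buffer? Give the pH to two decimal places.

pH = 4.14

Henderson–Hasselbalch: pH = pKa + log([ICH2COO-]/[ICH2COOH]) = 3.21 + log(4.1/0.48)
pH = 3.21 + (+0.932) = 4.14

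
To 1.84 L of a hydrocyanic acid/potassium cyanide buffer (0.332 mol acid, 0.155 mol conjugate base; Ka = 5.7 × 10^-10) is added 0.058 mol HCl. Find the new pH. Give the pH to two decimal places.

After neutralization: n(HCN) = 0.39 mol, n(CN-) = 0.097 mol.
pKa = −log(5.7 × 10^-10) = 9.244
pH = pKa + log([A⁻]/[HA]) = 9.244 + log(0.097/0.39) = 9.244 -0.604

pH = 8.64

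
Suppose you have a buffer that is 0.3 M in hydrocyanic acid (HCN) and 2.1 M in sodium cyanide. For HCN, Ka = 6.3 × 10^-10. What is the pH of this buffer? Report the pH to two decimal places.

pKa = −log(6.3 × 10^-10) = 9.201
Henderson–Hasselbalch: pH = pKa + log([CN-]/[HCN]) = 9.201 + log(2.1/0.3)
pH = 9.201 + (+0.845) = 10.05

pH = 10.05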